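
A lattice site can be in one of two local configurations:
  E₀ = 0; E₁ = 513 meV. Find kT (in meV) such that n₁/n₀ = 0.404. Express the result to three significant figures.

566 meV

n₁/n₀ = exp[−(E₁−E₀)/kT] = 0.404.
⇒ (E₁−E₀)/kT = ln(1/0.404) = ln(2.4752) = 0.90632.
kT = 513 meV / 0.90632 = 566 meV.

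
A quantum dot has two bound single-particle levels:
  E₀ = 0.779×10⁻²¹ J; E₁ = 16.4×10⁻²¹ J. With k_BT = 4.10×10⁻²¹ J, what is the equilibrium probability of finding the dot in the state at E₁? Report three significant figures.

Eᵢ/kT = 0.19000, 4.0000.
Z = Σ e^(−Eᵢ/kT) = e^(−0.19000) + e^(−4.0000) = 0.82696 + 0.018316 = 0.84528.
P₁ = e^(−E₁/kT) / Z = 0.018316/0.84528 = 0.0217.

0.0217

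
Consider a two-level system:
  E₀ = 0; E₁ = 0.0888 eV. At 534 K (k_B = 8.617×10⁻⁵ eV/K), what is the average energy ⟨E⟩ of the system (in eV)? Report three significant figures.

0.0113 eV

k_BT = 8.617×10⁻⁵ × 534 K = 0.046015 eV.
Eᵢ/kT = 0, 1.9298.
Z = Σ e^(−Eᵢ/kT) = e^(−0) + e^(−1.9298) = 1.0000 + 0.14518 = 1.1452.
⟨E⟩ = Σ Eᵢ e^(−Eᵢ/kT) / Z = (0·1.0000 + 0.0888·0.14518) / 1.1452 = 0.0113 eV.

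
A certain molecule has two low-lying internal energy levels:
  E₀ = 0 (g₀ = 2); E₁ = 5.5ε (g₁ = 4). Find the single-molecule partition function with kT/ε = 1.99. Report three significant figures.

Eᵢ/kT = 0, 2.7638.
Z = Σ gᵢe^(−Eᵢ/kT) = 2·e^(−0) + 4·e^(−2.7638) = 2.0000 + 0.25221 = 2.2522.

Z = 2.25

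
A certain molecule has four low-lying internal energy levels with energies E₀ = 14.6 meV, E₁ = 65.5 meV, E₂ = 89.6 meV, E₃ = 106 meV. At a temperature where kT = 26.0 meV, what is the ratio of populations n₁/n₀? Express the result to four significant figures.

0.1412

n₁/n₀ = exp[−(E₁−E₀)/kT] = exp(−(50.9 meV)/(26.0 meV)) = exp(-1.95769) = 0.1412.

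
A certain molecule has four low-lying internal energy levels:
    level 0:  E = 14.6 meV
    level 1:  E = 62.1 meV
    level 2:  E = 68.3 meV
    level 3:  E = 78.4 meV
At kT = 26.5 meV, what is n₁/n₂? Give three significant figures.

1.26

n₁/n₂ = exp[−(E₁−E₂)/kT] = exp(−(-6.2 meV)/(26.5 meV)) = exp(0.23396) = 1.26.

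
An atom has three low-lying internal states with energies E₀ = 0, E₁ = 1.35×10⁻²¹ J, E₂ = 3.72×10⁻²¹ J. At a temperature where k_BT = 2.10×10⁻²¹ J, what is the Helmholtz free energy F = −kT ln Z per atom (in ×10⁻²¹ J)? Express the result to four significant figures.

-1.109 ×10⁻²¹ J

Eᵢ/kT = 0, 0.642857, 1.77143.
Z = Σ e^(−Eᵢ/kT) = e^(−0) + e^(−0.642857) + e^(−1.77143) = 1.00000 + 0.525788 + 0.170090 = 1.69588.
F = −kT ln Z = −2.10 × ln(1.69588) = −2.10 × 0.528202 = -1.109 ×10⁻²¹ J.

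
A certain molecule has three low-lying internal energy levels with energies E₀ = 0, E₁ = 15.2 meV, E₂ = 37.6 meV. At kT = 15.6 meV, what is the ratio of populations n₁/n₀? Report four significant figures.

0.3774

n₁/n₀ = exp[−(E₁−E₀)/kT] = exp(−(15.2 meV)/(15.6 meV)) = exp(-0.974359) = 0.3774.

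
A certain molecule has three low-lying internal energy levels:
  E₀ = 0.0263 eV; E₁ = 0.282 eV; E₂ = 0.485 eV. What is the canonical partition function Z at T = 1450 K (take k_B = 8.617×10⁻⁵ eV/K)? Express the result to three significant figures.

k_BT = 8.617×10⁻⁵ × 1450 K = 0.12495 eV.
Eᵢ/kT = 0.21048, 2.2569, 3.8816.
Z = Σ e^(−Eᵢ/kT) = e^(−0.21048) + e^(−2.2569) + e^(−3.8816) = 0.81020 + 0.10467 + 0.020618 = 0.93549.

Z = 0.935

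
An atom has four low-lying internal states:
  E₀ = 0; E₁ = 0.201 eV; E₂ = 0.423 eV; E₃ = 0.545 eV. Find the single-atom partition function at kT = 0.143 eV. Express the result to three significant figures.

Z = 1.32

Eᵢ/kT = 0, 1.4056, 2.9580, 3.8112.
Z = Σ e^(−Eᵢ/kT) = e^(−0) + e^(−1.4056) + e^(−2.9580) + e^(−3.8112) = 1.0000 + 0.24522 + 0.051923 + 0.022122 = 1.3193.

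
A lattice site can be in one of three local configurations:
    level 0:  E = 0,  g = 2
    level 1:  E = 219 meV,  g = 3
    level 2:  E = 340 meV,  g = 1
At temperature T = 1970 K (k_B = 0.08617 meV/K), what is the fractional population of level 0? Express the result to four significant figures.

k_BT = 0.08617 × 1970 K = 169.755 meV.
Eᵢ/kT = 0, 1.29009, 2.00289.
Z = Σ gᵢe^(−Eᵢ/kT) = 2·e^(−0) + 3·e^(−1.29009) + 1·e^(−2.00289) = 2.00000 + 0.825738 + 0.134945 = 2.96068.
P₀ = g₀ e^(−E₀/kT) / Z = 2.00000/2.96068 = 0.6755.

0.6755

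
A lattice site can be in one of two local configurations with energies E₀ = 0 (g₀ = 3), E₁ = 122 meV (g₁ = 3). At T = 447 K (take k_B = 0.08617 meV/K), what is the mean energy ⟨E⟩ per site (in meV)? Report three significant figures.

4.93 meV

k_BT = 0.08617 × 447 K = 38.518 meV.
Eᵢ/kT = 0, 3.1674.
Z = Σ gᵢe^(−Eᵢ/kT) = 3·e^(−0) + 3·e^(−3.1674) = 3.0000 + 0.12634 = 3.1263.
⟨E⟩ = Σ Eᵢ gᵢe^(−Eᵢ/kT) / Z = (0·3.0000 + 122·0.12634) / 3.1263 = 4.93 meV.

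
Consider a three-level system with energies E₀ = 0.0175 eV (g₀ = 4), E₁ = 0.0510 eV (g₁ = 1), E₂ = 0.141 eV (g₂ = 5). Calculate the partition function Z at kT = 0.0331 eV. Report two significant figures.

Z = 2.6

Eᵢ/kT = 0.5287, 1.541, 4.260.
Z = Σ gᵢe^(−Eᵢ/kT) = 4·e^(−0.5287) + 1·e^(−1.541) + 5·e^(−4.260) = 2.357 + 0.2142 + 0.07061 = 2.642.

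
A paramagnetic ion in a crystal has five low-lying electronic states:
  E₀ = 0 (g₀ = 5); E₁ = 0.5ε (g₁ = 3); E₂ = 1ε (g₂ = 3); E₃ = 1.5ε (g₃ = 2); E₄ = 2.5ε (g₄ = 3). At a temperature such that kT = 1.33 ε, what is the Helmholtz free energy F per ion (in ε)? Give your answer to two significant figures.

Eᵢ/kT = 0, 0.3759, 0.7519, 1.128, 1.880.
Z = Σ gᵢe^(−Eᵢ/kT) = 5·e^(−0) + 3·e^(−0.3759) + 3·e^(−0.7519) + 2·e^(−1.128) + 3·e^(−1.880) = 5.000 + 2.060 + 1.414 + 0.6474 + 0.4578 = 9.579.
F = −kT ln Z = −1.33 × ln(9.579) = −1.33 × 2.260 = -3.0 ε.

-3.0 ε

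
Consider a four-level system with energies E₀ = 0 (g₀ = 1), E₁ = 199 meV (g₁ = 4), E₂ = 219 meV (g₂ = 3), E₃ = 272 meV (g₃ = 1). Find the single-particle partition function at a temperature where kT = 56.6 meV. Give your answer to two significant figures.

Eᵢ/kT = 0, 3.516, 3.869, 4.806.
Z = Σ gᵢe^(−Eᵢ/kT) = 1·e^(−0) + 4·e^(−3.516) + 3·e^(−3.869) + 1·e^(−4.806) = 1.000 + 0.1189 + 0.06264 + 0.008181 = 1.190.

Z = 1.2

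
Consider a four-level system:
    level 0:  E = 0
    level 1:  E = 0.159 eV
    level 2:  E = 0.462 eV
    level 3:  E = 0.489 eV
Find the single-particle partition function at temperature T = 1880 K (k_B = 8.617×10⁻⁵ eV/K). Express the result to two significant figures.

Z = 1.5

k_BT = 8.617×10⁻⁵ × 1880 K = 0.1620 eV.
Eᵢ/kT = 0, 0.9815, 2.852, 3.019.
Z = Σ e^(−Eᵢ/kT) = e^(−0) + e^(−0.9815) + e^(−2.852) + e^(−3.019) = 1.000 + 0.3747 + 0.05773 + 0.04885 = 1.481.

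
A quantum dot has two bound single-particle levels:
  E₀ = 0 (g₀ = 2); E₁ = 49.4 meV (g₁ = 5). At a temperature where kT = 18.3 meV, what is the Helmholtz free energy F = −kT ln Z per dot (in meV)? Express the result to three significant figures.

Eᵢ/kT = 0, 2.6995.
Z = Σ gᵢe^(−Eᵢ/kT) = 2·e^(−0) + 5·e^(−2.6995) = 2.0000 + 0.33620 = 2.3362.
F = −kT ln Z = −18.3 × ln(2.3362) = −18.3 × 0.84853 = -15.5 meV.

-15.5 meV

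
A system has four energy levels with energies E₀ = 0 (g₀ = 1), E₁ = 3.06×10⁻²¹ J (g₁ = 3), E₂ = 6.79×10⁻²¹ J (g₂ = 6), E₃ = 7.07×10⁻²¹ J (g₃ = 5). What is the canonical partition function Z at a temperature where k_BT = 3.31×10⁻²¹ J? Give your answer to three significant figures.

Eᵢ/kT = 0, 0.92447, 2.0514, 2.1360.
Z = Σ gᵢe^(−Eᵢ/kT) = 1·e^(−0) + 3·e^(−0.92447) + 6·e^(−2.0514) + 5·e^(−2.1360) = 1.0000 + 1.1902 + 0.77133 + 0.59063 = 3.5522.

Z = 3.55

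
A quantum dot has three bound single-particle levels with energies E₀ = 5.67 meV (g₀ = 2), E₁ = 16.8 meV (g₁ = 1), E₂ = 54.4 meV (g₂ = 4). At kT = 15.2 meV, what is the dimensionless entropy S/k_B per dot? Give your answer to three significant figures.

Eᵢ/kT = 0.37303, 1.1053, 3.5789.
Z = Σ gᵢe^(−Eᵢ/kT) = 2·e^(−0.37303) + 1·e^(−1.1053) + 4·e^(−3.5789) = 1.3773 + 0.33111 + 0.11163 = 1.8200.
⟨E⟩ = Σ EᵢPᵢ = 10.684 meV.
S/k_B = ln Z + ⟨E⟩/kT = ln(1.8200) + 10.684/15.2 = 0.59884 + 0.70289 = 1.30.

1.30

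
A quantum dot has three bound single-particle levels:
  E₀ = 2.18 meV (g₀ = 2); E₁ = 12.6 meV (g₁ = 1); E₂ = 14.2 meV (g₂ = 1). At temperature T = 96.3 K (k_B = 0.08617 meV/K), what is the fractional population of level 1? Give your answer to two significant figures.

k_BT = 0.08617 × 96.3 K = 8.298 meV.
Eᵢ/kT = 0.2627, 1.518, 1.711.
Z = Σ gᵢe^(−Eᵢ/kT) = 2·e^(−0.2627) + 1·e^(−1.518) + 1·e^(−1.711) = 1.538 + 0.2191 + 0.1807 = 1.938.
P₁ = g₁ e^(−E₁/kT) / Z = 0.2191/1.938 = 0.11.

0.11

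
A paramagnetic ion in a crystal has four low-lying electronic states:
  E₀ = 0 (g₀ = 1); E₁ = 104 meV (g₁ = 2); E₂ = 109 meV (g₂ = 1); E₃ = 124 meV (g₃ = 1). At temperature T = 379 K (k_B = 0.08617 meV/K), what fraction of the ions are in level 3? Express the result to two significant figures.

k_BT = 0.08617 × 379 K = 32.66 meV.
Eᵢ/kT = 0, 3.184, 3.337, 3.797.
Z = Σ gᵢe^(−Eᵢ/kT) = 1·e^(−0) + 2·e^(−3.184) + 1·e^(−3.337) + 1·e^(−3.797) = 1.000 + 0.08284 + 0.03554 + 0.02244 = 1.141.
P₃ = g₃ e^(−E₃/kT) / Z = 0.02244/1.141 = 0.020.

0.020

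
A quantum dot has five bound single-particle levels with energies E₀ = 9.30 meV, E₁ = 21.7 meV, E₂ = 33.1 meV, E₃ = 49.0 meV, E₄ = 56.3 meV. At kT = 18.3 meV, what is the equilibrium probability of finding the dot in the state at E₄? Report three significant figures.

Eᵢ/kT = 0.50820, 1.1858, 1.8087, 2.6776, 3.0765.
Z = Σ e^(−Eᵢ/kT) = e^(−0.50820) + e^(−1.1858) + e^(−1.8087) + e^(−2.6776) + e^(−3.0765) = 0.60158 + 0.30550 + 0.16387 + 0.068728 + 0.046120 = 1.1858.
P₄ = e^(−E₄/kT) / Z = 0.046120/1.1858 = 0.0389.

0.0389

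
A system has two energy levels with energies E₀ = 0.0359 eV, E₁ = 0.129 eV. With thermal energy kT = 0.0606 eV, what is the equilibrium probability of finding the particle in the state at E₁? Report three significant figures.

0.177

Eᵢ/kT = 0.59241, 2.1287.
Z = Σ e^(−Eᵢ/kT) = e^(−0.59241) + e^(−2.1287) = 0.55299 + 0.11899 = 0.67198.
P₁ = e^(−E₁/kT) / Z = 0.11899/0.67198 = 0.177.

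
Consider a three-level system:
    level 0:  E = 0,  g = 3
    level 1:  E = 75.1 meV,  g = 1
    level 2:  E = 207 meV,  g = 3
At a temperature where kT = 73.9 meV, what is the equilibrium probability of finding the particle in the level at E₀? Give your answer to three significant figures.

Eᵢ/kT = 0, 1.0162, 2.8011.
Z = Σ gᵢe^(−Eᵢ/kT) = 3·e^(−0) + 1·e^(−1.0162) + 3·e^(−2.8011) = 3.0000 + 0.36197 + 0.18223 = 3.5442.
P₀ = g₀ e^(−E₀/kT) / Z = 3.0000/3.5442 = 0.846.

0.846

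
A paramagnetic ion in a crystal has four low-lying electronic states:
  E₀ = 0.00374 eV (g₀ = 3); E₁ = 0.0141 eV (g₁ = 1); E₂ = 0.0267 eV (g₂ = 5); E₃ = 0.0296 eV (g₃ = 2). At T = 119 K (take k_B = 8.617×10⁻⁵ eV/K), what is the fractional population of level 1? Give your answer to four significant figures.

0.08974

k_BT = 8.617×10⁻⁵ × 119 K = 0.0102542 eV.
Eᵢ/kT = 0.364729, 1.37505, 2.60381, 2.88662.
Z = Σ gᵢe^(−Eᵢ/kT) = 3·e^(−0.364729) + 1·e^(−1.37505) + 5·e^(−2.60381) + 2·e^(−2.88662) = 2.08315 + 0.252827 + 0.369956 + 0.111529 = 2.81746.
P₁ = g₁ e^(−E₁/kT) / Z = 0.252827/2.81746 = 0.08974.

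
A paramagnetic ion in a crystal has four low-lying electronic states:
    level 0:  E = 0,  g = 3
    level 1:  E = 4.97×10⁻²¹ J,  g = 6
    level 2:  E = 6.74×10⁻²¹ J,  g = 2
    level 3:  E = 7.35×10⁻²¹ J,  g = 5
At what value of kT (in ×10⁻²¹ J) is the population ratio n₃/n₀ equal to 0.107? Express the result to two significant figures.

2.7 ×10⁻²¹ J

n₃/n₀ = (g₃/g₀) exp[−(E₃−E₀)/kT] = 0.107.
⇒ (E₃−E₀)/kT = ln((5/3)/0.107) = ln(15.58) = 2.746.
kT = 7.35 ×10⁻²¹ J / 2.746 = 2.7 ×10⁻²¹ J.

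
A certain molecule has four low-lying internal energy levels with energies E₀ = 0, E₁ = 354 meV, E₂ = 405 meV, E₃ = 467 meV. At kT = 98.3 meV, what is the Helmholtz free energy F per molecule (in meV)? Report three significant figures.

Eᵢ/kT = 0, 3.6012, 4.1200, 4.7508.
Z = Σ e^(−Eᵢ/kT) = e^(−0) + e^(−3.6012) + e^(−4.1200) + e^(−4.7508) = 1.0000 + 0.027291 + 0.016245 + 0.0086448 = 1.0522.
F = −kT ln Z = −98.3 × ln(1.0522) = −98.3 × 0.050883 = -5.00 meV.

-5.00 meV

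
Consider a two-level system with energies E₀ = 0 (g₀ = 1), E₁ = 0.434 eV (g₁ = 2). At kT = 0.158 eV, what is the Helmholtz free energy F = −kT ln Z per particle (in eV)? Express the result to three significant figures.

Eᵢ/kT = 0, 2.7468.
Z = Σ gᵢe^(−Eᵢ/kT) = 1·e^(−0) + 2·e^(−2.7468) = 1.0000 + 0.12827 = 1.1283.
F = −kT ln Z = −0.158 × ln(1.1283) = −0.158 × 0.12071 = -0.0191 eV.

-0.0191 eV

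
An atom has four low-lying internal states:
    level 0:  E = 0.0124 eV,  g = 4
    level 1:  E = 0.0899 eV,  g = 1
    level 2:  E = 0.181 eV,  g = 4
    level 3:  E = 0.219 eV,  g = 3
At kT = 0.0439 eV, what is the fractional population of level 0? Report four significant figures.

0.9337

Eᵢ/kT = 0.282460, 2.04784, 4.12301, 4.98861.
Z = Σ gᵢe^(−Eᵢ/kT) = 4·e^(−0.282460) + 1·e^(−2.04784) + 4·e^(−4.12301) + 3·e^(−4.98861) = 3.01571 + 0.129013 + 0.0647828 + 0.0204454 = 3.22995.
P₀ = g₀ e^(−E₀/kT) / Z = 3.01571/3.22995 = 0.9337.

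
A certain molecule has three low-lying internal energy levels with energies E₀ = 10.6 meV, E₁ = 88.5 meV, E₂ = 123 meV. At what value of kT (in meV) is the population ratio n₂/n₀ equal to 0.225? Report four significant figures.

75.35 meV

n₂/n₀ = exp[−(E₂−E₀)/kT] = 0.225.
⇒ (E₂−E₀)/kT = ln(1/0.225) = ln(4.44444) = 1.49165.
kT = 112.4 meV / 1.49165 = 75.35 meV.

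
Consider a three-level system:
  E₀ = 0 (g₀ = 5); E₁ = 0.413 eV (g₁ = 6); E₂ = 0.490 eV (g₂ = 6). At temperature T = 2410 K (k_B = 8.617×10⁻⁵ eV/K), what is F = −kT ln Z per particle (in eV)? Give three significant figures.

k_BT = 8.617×10⁻⁵ × 2410 K = 0.20767 eV.
Eᵢ/kT = 0, 1.9887, 2.3595.
Z = Σ gᵢe^(−Eᵢ/kT) = 5·e^(−0) + 6·e^(−1.9887) + 6·e^(−2.3595) = 5.0000 + 0.82124 + 0.56680 = 6.3880.
F = −kT ln Z = −0.20767 × ln(6.3880) = −0.20767 × 1.8544 = -0.385 eV.

-0.385 eV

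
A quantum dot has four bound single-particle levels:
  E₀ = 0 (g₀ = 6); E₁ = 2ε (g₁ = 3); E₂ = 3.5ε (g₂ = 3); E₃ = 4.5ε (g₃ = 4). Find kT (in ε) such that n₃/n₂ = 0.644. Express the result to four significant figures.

n₃/n₂ = (g₃/g₂) exp[−(E₃−E₂)/kT] = 0.644.
⇒ (E₃−E₂)/kT = ln((4/3)/0.644) = ln(2.07039) = 0.727737.
kT = 1.0ε / 0.727737 = 1.374 ε.

1.374 ε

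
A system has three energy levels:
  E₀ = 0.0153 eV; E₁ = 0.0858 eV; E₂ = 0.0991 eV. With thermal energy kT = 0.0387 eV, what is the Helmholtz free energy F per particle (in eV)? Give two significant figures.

0.0059 eV

Eᵢ/kT = 0.3953, 2.217, 2.561.
Z = Σ e^(−Eᵢ/kT) = e^(−0.3953) + e^(−2.217) + e^(−2.561) = 0.6735 + 0.1089 + 0.07723 = 0.8596.
F = −kT ln Z = −0.0387 × ln(0.8596) = −0.0387 × -0.1513 = 0.0059 eV.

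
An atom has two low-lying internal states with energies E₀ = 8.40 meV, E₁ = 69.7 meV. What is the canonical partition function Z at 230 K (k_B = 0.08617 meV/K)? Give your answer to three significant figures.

Z = 0.684

k_BT = 0.08617 × 230 K = 19.819 meV.
Eᵢ/kT = 0.42384, 3.5168.
Z = Σ e^(−Eᵢ/kT) = e^(−0.42384) + e^(−3.5168) = 0.65453 + 0.029694 = 0.68422.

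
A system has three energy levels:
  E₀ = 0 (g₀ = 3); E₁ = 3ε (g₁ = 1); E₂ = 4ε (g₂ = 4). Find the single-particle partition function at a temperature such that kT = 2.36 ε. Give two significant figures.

Z = 4.0

Eᵢ/kT = 0, 1.271, 1.695.
Z = Σ gᵢe^(−Eᵢ/kT) = 3·e^(−0) + 1·e^(−1.271) + 4·e^(−1.695) = 3.000 + 0.2806 + 0.7344 = 4.015.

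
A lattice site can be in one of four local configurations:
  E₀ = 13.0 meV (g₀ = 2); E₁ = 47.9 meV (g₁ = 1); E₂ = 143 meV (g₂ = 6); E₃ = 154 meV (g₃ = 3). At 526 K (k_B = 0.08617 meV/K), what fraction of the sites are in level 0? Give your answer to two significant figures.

0.68

k_BT = 0.08617 × 526 K = 45.33 meV.
Eᵢ/kT = 0.2868, 1.057, 3.155, 3.397.
Z = Σ gᵢe^(−Eᵢ/kT) = 2·e^(−0.2868) + 1·e^(−1.057) + 6·e^(−3.155) + 3·e^(−3.397) = 1.501 + 0.3475 + 0.2558 + 0.1004 = 2.205.
P₀ = g₀ e^(−E₀/kT) / Z = 1.501/2.205 = 0.68.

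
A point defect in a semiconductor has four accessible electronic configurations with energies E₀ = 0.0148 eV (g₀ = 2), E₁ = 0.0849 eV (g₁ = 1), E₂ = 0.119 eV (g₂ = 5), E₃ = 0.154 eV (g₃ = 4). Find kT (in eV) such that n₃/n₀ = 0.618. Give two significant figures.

0.12 eV

n₃/n₀ = (g₃/g₀) exp[−(E₃−E₀)/kT] = 0.618.
⇒ (E₃−E₀)/kT = ln((4/2)/0.618) = ln(3.236) = 1.174.
kT = 0.1392 eV / 1.174 = 0.12 eV.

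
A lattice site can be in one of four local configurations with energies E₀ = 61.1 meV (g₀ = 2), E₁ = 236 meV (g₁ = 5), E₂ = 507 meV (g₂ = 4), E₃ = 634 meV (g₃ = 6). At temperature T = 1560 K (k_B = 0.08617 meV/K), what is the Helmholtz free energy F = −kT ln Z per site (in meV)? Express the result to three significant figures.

k_BT = 0.08617 × 1560 K = 134.43 meV.
Eᵢ/kT = 0.45451, 1.7556, 3.7715, 4.7162.
Z = Σ gᵢe^(−Eᵢ/kT) = 2·e^(−0.45451) + 5·e^(−1.7556) + 4·e^(−3.7715) + 6·e^(−4.7162) = 1.2695 + 0.86402 + 0.092070 + 0.053695 = 2.2793.
F = −kT ln Z = −134.43 × ln(2.2793) = −134.43 × 0.82387 = -111 meV.

-111 meV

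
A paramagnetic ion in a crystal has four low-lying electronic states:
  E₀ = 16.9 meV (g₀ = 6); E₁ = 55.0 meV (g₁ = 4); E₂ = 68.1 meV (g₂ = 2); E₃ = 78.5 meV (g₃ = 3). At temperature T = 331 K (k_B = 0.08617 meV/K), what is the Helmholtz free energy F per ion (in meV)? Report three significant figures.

k_BT = 0.08617 × 331 K = 28.522 meV.
Eᵢ/kT = 0.59253, 1.9283, 2.3876, 2.7523.
Z = Σ gᵢe^(−Eᵢ/kT) = 6·e^(−0.59253) + 4·e^(−1.9283) + 2·e^(−2.3876) + 3·e^(−2.7523) = 3.3176 + 0.58158 + 0.18370 + 0.19134 = 4.2742.
F = −kT ln Z = −28.522 × ln(4.2742) = −28.522 × 1.4526 = -41.4 meV.

-41.4 meV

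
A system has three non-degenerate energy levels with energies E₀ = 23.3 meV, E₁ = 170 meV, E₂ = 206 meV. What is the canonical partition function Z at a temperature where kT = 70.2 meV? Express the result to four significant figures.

Z = 0.8595

Eᵢ/kT = 0.331909, 2.42165, 2.93447.
Z = Σ e^(−Eᵢ/kT) = e^(−0.331909) + e^(−2.42165) + e^(−2.93447) = 0.717553 + 0.0887750 + 0.0531589 = 0.859487.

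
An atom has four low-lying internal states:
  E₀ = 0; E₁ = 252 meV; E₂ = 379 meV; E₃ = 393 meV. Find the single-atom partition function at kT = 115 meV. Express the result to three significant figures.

Eᵢ/kT = 0, 2.1913, 3.2957, 3.4174.
Z = Σ e^(−Eᵢ/kT) = e^(−0) + e^(−2.1913) + e^(−3.2957) + e^(−3.4174) = 1.0000 + 0.11177 + 0.037042 + 0.032798 = 1.1816.

Z = 1.18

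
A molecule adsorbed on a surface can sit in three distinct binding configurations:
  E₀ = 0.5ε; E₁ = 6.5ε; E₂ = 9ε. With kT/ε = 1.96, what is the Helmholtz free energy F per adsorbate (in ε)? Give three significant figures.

0.386 ε

Eᵢ/kT = 0.25510, 3.3163, 4.5918.
Z = Σ e^(−Eᵢ/kT) = e^(−0.25510) + e^(−3.3163) + e^(−4.5918) = 0.77484 + 0.036287 + 0.010135 = 0.82126.
F = −kT ln Z = −1.96 × ln(0.82126) = −1.96 × -0.19692 = 0.386 ε.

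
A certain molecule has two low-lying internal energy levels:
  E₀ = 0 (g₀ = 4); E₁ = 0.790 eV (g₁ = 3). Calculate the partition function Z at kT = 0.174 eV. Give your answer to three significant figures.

Z = 4.03

Eᵢ/kT = 0, 4.5402.
Z = Σ gᵢe^(−Eᵢ/kT) = 4·e^(−0) + 3·e^(−4.5402) = 4.0000 + 0.032014 = 4.0320.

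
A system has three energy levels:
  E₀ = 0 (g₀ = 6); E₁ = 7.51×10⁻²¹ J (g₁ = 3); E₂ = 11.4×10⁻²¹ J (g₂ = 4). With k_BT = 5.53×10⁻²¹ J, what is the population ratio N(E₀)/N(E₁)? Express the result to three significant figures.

7.78

n₀/n₁ = (g₀/g₁) exp[−(E₀−E₁)/kT] = (6/3) × exp(−(-7.51 ×10⁻²¹ J)/(5.53 ×10⁻²¹ J)) = (6/3) × exp(1.3580) = 7.78.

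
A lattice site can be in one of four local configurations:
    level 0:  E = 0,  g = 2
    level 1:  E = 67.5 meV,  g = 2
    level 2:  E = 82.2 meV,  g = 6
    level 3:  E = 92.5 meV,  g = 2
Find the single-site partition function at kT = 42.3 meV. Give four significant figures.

Z = 3.489

Eᵢ/kT = 0, 1.59574, 1.94326, 2.18676.
Z = Σ gᵢe^(−Eᵢ/kT) = 2·e^(−0) + 2·e^(−1.59574) + 6·e^(−1.94326) + 2·e^(−2.18676) = 2.00000 + 0.405517 + 0.859417 + 0.224560 = 3.48949.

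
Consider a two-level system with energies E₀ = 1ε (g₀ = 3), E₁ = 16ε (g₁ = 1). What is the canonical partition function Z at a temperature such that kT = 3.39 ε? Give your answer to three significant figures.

Eᵢ/kT = 0.29499, 4.7198.
Z = Σ gᵢe^(−Eᵢ/kT) = 3·e^(−0.29499) + 1·e^(−4.7198) = 2.2336 + 0.0089170 = 2.2425.

Z = 2.24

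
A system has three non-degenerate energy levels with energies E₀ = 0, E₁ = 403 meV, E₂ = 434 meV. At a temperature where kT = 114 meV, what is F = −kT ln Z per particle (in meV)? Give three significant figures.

-5.71 meV

Eᵢ/kT = 0, 3.5351, 3.8070.
Z = Σ e^(−Eᵢ/kT) = e^(−0) + e^(−3.5351) + e^(−3.8070) = 1.0000 + 0.029156 + 0.022215 = 1.0514.
F = −kT ln Z = −114 × ln(1.0514) = −114 × 0.050123 = -5.71 meV.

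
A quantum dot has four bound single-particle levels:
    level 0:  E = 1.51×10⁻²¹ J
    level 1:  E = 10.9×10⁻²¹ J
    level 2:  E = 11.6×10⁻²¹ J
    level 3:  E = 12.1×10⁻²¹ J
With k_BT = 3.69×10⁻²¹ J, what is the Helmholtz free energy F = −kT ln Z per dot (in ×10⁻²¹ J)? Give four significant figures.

0.8368 ×10⁻²¹ J

Eᵢ/kT = 0.409214, 2.95393, 3.14363, 3.27913.
Z = Σ e^(−Eᵢ/kT) = e^(−0.409214) + e^(−2.95393) + e^(−3.14363) + e^(−3.27913) = 0.664172 + 0.0521344 + 0.0431260 + 0.0376610 = 0.797093.
F = −kT ln Z = −3.69 × ln(0.797093) = −3.69 × -0.226784 = 0.8368 ×10⁻²¹ J.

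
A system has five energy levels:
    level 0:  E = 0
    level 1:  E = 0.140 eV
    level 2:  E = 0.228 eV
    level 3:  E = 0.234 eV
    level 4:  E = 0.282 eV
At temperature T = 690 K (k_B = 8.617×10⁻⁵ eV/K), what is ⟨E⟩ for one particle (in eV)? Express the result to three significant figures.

0.0221 eV

k_BT = 8.617×10⁻⁵ × 690 K = 0.059457 eV.
Eᵢ/kT = 0, 2.3546, 3.8347, 3.9356, 4.7429.
Z = Σ e^(−Eᵢ/kT) = e^(−0) + e^(−2.3546) + e^(−3.8347) + e^(−3.9356) + e^(−4.7429) = 1.0000 + 0.094931 + 0.021608 + 0.019534 + 0.0087133 = 1.1448.
⟨E⟩ = Σ Eᵢ e^(−Eᵢ/kT) / Z = (0·1.0000 + 0.140·0.094931 + 0.228·0.021608 + 0.234·0.019534 + 0.282·0.0087133) / 1.1448 = 0.0221 eV.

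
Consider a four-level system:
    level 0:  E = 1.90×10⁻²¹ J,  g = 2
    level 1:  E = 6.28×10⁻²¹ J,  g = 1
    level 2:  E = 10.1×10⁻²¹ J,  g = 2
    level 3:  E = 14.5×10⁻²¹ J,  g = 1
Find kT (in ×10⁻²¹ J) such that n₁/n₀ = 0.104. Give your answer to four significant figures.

n₁/n₀ = (g₁/g₀) exp[−(E₁−E₀)/kT] = 0.104.
⇒ (E₁−E₀)/kT = ln((1/2)/0.104) = ln(4.80769) = 1.57022.
kT = 4.38 ×10⁻²¹ J / 1.57022 = 2.789 ×10⁻²¹ J.

2.789 ×10⁻²¹ J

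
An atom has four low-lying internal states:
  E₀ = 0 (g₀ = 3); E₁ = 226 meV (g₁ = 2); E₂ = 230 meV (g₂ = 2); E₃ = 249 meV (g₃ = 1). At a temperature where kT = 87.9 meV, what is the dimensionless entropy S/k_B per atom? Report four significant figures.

Eᵢ/kT = 0, 2.57110, 2.61661, 2.83276.
Z = Σ gᵢe^(−Eᵢ/kT) = 3·e^(−0) + 2·e^(−2.57110) + 2·e^(−2.61661) + 1·e^(−2.83276) = 3.00000 + 0.152903 + 0.146100 + 0.0588502 = 3.35785.
⟨E⟩ = Σ EᵢPᵢ = 24.6624 meV.
S/k_B = ln Z + ⟨E⟩/kT = ln(3.35785) + 24.6624/87.9 = 1.21130 + 0.280573 = 1.492.

1.492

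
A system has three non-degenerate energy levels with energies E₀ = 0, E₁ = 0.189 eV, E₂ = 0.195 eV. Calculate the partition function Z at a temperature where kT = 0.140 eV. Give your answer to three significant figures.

Eᵢ/kT = 0, 1.3500, 1.3929.
Z = Σ e^(−Eᵢ/kT) = e^(−0) + e^(−1.3500) + e^(−1.3929) = 1.0000 + 0.25924 + 0.24835 = 1.5076.

Z = 1.51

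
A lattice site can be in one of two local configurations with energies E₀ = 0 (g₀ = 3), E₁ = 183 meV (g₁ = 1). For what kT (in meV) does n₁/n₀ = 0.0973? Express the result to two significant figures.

n₁/n₀ = (g₁/g₀) exp[−(E₁−E₀)/kT] = 0.0973.
⇒ (E₁−E₀)/kT = ln((1/3)/0.0973) = ln(3.426) = 1.231.
kT = 183 meV / 1.231 = 150 meV.

150 meV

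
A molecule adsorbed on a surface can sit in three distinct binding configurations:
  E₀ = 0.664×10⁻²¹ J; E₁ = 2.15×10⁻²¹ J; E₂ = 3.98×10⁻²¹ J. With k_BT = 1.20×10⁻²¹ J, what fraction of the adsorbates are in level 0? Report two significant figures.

Eᵢ/kT = 0.5533, 1.792, 3.317.
Z = Σ e^(−Eᵢ/kT) = e^(−0.5533) + e^(−1.792) + e^(−3.317) = 0.5750 + 0.1666 + 0.03626 = 0.7779.
P₀ = e^(−E₀/kT) / Z = 0.5750/0.7779 = 0.74.

0.74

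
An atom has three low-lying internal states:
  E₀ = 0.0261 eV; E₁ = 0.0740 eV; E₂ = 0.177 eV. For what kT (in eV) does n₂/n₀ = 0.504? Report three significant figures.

n₂/n₀ = exp[−(E₂−E₀)/kT] = 0.504.
⇒ (E₂−E₀)/kT = ln(1/0.504) = ln(1.9841) = 0.68517.
kT = 0.1509 eV / 0.68517 = 0.220 eV.

0.220 eV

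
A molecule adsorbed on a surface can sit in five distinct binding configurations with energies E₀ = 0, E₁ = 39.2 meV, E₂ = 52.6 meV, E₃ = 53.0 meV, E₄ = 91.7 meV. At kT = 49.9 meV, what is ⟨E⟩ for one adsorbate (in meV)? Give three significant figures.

Eᵢ/kT = 0, 0.78557, 1.0541, 1.0621, 1.8377.
Z = Σ e^(−Eᵢ/kT) = e^(−0) + e^(−0.78557) + e^(−1.0541) + e^(−1.0621) + e^(−1.8377) = 1.0000 + 0.45586 + 0.34851 + 0.34573 + 0.15918 = 2.3093.
⟨E⟩ = Σ Eᵢ e^(−Eᵢ/kT) / Z = (0·1.0000 + 39.2·0.45586 + 52.6·0.34851 + 53.0·0.34573 + 91.7·0.15918) / 2.3093 = 29.9 meV.

29.9 meV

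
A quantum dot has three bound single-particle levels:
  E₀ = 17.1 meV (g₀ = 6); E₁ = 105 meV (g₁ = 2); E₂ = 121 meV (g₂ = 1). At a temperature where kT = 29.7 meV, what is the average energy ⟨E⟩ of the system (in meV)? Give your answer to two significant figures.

Eᵢ/kT = 0.5758, 3.535, 4.074.
Z = Σ gᵢe^(−Eᵢ/kT) = 6·e^(−0.5758) + 2·e^(−3.535) + 1·e^(−4.074) = 3.374 + 0.05832 + 0.01701 = 3.449.
⟨E⟩ = Σ Eᵢ gᵢe^(−Eᵢ/kT) / Z = (17.1·3.374 + 105·0.05832 + 121·0.01701) / 3.449 = 19 meV.

19 meV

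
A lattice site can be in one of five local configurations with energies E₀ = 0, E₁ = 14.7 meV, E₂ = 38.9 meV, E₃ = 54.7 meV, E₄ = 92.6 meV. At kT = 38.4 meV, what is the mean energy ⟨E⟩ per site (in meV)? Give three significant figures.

Eᵢ/kT = 0, 0.38281, 1.0130, 1.4245, 2.4115.
Z = Σ e^(−Eᵢ/kT) = e^(−0) + e^(−0.38281) + e^(−1.0130) + e^(−1.4245) + e^(−2.4115) = 1.0000 + 0.68194 + 0.36313 + 0.24063 + 0.089681 = 2.3754.
⟨E⟩ = Σ Eᵢ e^(−Eᵢ/kT) / Z = (0·1.0000 + 14.7·0.68194 + 38.9·0.36313 + 54.7·0.24063 + 92.6·0.089681) / 2.3754 = 19.2 meV.

19.2 meV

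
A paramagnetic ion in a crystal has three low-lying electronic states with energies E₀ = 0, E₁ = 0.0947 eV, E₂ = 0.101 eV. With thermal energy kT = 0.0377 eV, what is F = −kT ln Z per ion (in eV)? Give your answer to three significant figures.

Eᵢ/kT = 0, 2.5119, 2.6790.
Z = Σ e^(−Eᵢ/kT) = e^(−0) + e^(−2.5119) + e^(−2.6790) = 1.0000 + 0.081114 + 0.068632 = 1.1497.
F = −kT ln Z = −0.0377 × ln(1.1497) = −0.0377 × 0.13950 = -0.00526 eV.

-0.00526 eV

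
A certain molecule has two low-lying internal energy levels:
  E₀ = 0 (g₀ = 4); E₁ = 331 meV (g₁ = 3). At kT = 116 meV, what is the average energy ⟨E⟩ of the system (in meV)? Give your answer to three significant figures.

13.7 meV

Eᵢ/kT = 0, 2.8534.
Z = Σ gᵢe^(−Eᵢ/kT) = 4·e^(−0) + 3·e^(−2.8534) = 4.0000 + 0.17294 = 4.1729.
⟨E⟩ = Σ Eᵢ gᵢe^(−Eᵢ/kT) / Z = (0·4.0000 + 331·0.17294) / 4.1729 = 13.7 meV.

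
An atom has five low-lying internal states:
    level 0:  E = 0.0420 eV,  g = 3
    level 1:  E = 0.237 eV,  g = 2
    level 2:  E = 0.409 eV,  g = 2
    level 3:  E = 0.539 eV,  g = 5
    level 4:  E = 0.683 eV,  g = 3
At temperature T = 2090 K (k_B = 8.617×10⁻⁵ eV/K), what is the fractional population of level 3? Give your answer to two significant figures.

k_BT = 8.617×10⁻⁵ × 2090 K = 0.1801 eV.
Eᵢ/kT = 0.2332, 1.316, 2.271, 2.993, 3.792.
Z = Σ gᵢe^(−Eᵢ/kT) = 3·e^(−0.2332) + 2·e^(−1.316) + 2·e^(−2.271) + 5·e^(−2.993) + 3·e^(−3.792) = 2.376 + 0.5364 + 0.2064 + 0.2507 + 0.06765 = 3.437.
P₃ = g₃ e^(−E₃/kT) / Z = 0.2507/3.437 = 0.073.

0.073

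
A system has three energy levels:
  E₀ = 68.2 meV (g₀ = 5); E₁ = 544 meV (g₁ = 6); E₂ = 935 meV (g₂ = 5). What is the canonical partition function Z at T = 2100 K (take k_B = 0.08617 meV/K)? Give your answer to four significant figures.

k_BT = 0.08617 × 2100 K = 180.957 meV.
Eᵢ/kT = 0.376885, 3.00624, 5.16697.
Z = Σ gᵢe^(−Eᵢ/kT) = 5·e^(−0.376885) + 6·e^(−3.00624) + 5·e^(−5.16697) = 3.42997 + 0.296864 + 0.0285091 = 3.75534.

Z = 3.755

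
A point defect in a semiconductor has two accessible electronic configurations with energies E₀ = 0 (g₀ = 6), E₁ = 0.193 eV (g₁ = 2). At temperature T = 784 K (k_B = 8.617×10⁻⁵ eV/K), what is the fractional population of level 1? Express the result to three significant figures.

k_BT = 8.617×10⁻⁵ × 784 K = 0.067557 eV.
Eᵢ/kT = 0, 2.8568.
Z = Σ gᵢe^(−Eᵢ/kT) = 6·e^(−0) + 2·e^(−2.8568) = 6.0000 + 0.11490 = 6.1149.
P₁ = g₁ e^(−E₁/kT) / Z = 0.11490/6.1149 = 0.0188.

0.0188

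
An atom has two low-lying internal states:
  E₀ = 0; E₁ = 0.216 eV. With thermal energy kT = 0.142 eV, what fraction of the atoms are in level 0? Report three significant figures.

Eᵢ/kT = 0, 1.5211.
Z = Σ e^(−Eᵢ/kT) = e^(−0) + e^(−1.5211) = 1.0000 + 0.21847 = 1.2185.
P₀ = e^(−E₀/kT) / Z = 1.0000/1.2185 = 0.821.

0.821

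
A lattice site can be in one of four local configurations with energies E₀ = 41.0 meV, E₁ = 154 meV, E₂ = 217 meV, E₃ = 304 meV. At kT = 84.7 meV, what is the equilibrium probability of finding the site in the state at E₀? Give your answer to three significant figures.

Eᵢ/kT = 0.48406, 1.8182, 2.5620, 3.5891.
Z = Σ e^(−Eᵢ/kT) = e^(−0.48406) + e^(−1.8182) + e^(−2.5620) + e^(−3.5891) = 0.61628 + 0.16232 + 0.077150 + 0.027623 = 0.88337.
P₀ = e^(−E₀/kT) / Z = 0.61628/0.88337 = 0.698.

0.698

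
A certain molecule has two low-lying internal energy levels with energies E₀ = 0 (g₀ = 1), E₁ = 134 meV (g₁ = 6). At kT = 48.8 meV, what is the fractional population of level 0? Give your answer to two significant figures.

0.72

Eᵢ/kT = 0, 2.746.
Z = Σ gᵢe^(−Eᵢ/kT) = 1·e^(−0) + 6·e^(−2.746) = 1.000 + 0.3851 = 1.385.
P₀ = g₀ e^(−E₀/kT) / Z = 1.000/1.385 = 0.72.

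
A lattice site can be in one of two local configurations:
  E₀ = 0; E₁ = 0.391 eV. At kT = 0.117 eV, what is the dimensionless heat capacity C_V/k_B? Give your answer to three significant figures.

0.368

Eᵢ/kT = 0, 3.3419.
Z = Σ e^(−Eᵢ/kT) = e^(−0) + e^(−3.3419) = 1.0000 + 0.035370 = 1.0354.
⟨E⟩ = 0.013357 eV, ⟨E²⟩ = 0.0052225 eV².
C_V/k_B = (⟨E²⟩ − ⟨E⟩²)/(kT)² = (0.0052225 − 0.00017841)/0.013689 = 0.368.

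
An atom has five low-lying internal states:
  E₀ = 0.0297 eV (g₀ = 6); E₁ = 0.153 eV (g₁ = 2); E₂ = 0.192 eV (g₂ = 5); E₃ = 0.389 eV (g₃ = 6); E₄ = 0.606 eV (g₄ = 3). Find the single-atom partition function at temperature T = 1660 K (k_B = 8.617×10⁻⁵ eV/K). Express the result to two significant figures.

k_BT = 8.617×10⁻⁵ × 1660 K = 0.1430 eV.
Eᵢ/kT = 0.2077, 1.070, 1.343, 2.720, 4.238.
Z = Σ gᵢe^(−Eᵢ/kT) = 6·e^(−0.2077) + 2·e^(−1.070) + 5·e^(−1.343) + 6·e^(−2.720) + 3·e^(−4.238) = 4.875 + 0.6860 + 1.305 + 0.3952 + 0.04331 = 7.305.

Z = 7.3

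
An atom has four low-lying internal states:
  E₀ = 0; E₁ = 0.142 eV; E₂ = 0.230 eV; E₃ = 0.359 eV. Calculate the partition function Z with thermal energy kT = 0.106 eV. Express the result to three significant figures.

Z = 1.41

Eᵢ/kT = 0, 1.3396, 2.1698, 3.3868.
Z = Σ e^(−Eᵢ/kT) = e^(−0) + e^(−1.3396) + e^(−2.1698) + e^(−3.3868) = 1.0000 + 0.26195 + 0.11420 + 0.033817 = 1.4100.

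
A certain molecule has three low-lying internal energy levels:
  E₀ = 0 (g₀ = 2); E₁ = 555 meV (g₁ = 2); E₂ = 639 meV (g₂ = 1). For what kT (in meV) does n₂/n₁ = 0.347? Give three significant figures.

230 meV

n₂/n₁ = (g₂/g₁) exp[−(E₂−E₁)/kT] = 0.347.
⇒ (E₂−E₁)/kT = ln((1/2)/0.347) = ln(1.4409) = 0.36527.
kT = 84 meV / 0.36527 = 230 meV.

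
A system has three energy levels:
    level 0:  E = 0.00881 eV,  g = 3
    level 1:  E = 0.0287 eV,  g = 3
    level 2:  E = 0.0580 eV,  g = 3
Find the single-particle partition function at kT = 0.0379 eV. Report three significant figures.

Eᵢ/kT = 0.23245, 0.75726, 1.5303.
Z = Σ gᵢe^(−Eᵢ/kT) = 3·e^(−0.23245) + 3·e^(−0.75726) + 3·e^(−1.5303) = 2.3778 + 1.4068 + 0.64941 = 4.4340.

Z = 4.43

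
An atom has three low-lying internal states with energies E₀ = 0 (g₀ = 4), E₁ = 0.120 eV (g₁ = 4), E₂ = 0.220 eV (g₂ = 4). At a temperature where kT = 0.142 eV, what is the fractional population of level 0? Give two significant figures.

Eᵢ/kT = 0, 0.8451, 1.549.
Z = Σ gᵢe^(−Eᵢ/kT) = 4·e^(−0) + 4·e^(−0.8451) + 4·e^(−1.549) = 4.000 + 1.718 + 0.8498 = 6.568.
P₀ = g₀ e^(−E₀/kT) / Z = 4.000/6.568 = 0.61.

0.61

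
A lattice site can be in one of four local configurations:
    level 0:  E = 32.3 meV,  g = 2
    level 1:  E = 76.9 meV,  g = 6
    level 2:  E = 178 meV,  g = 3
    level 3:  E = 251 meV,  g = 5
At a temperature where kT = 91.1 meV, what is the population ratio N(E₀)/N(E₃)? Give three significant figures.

n₀/n₃ = (g₀/g₃) exp[−(E₀−E₃)/kT] = (2/5) × exp(−(-218.7 meV)/(91.1 meV)) = (2/5) × exp(2.4007) = 4.41.

4.41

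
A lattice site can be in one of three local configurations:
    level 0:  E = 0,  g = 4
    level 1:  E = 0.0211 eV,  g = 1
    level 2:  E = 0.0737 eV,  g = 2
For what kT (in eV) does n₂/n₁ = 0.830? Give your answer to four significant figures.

n₂/n₁ = (g₂/g₁) exp[−(E₂−E₁)/kT] = 0.830.
⇒ (E₂−E₁)/kT = ln((2/1)/0.830) = ln(2.40964) = 0.879477.
kT = 0.0526 eV / 0.879477 = 0.05981 eV.

0.05981 eV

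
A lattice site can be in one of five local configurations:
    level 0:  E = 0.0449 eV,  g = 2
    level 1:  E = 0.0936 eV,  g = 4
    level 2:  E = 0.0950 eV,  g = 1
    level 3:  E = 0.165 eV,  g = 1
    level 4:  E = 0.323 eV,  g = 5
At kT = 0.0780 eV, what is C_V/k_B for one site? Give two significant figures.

0.42

Eᵢ/kT = 0.5756, 1.200, 1.218, 2.115, 4.141.
Z = Σ gᵢe^(−Eᵢ/kT) = 2·e^(−0.5756) + 4·e^(−1.200) + 1·e^(−1.218) + 1·e^(−2.115) + 5·e^(−4.141) = 1.125 + 1.205 + 0.2958 + 0.1206 + 0.07953 = 2.826.
⟨E⟩ = 0.08386 eV, ⟨E²⟩ = 0.009581 eV².
C_V/k_B = (⟨E²⟩ − ⟨E⟩²)/(kT)² = (0.009581 − 0.007032)/0.006084 = 0.42.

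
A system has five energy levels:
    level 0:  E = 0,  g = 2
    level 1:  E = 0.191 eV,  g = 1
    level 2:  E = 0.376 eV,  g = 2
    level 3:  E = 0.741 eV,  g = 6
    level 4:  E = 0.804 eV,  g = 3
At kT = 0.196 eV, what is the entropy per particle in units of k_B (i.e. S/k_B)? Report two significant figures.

Eᵢ/kT = 0, 0.9745, 1.918, 3.781, 4.102.
Z = Σ gᵢe^(−Eᵢ/kT) = 2·e^(−0) + 1·e^(−0.9745) + 2·e^(−1.918) + 6·e^(−3.781) + 3·e^(−4.102) = 2.000 + 0.3774 + 0.2938 + 0.1368 + 0.04962 = 2.858.
⟨E⟩ = Σ EᵢPᵢ = 0.1133 eV.
S/k_B = ln Z + ⟨E⟩/kT = ln(2.858) + 0.1133/0.196 = 1.050 + 0.5781 = 1.6.

1.6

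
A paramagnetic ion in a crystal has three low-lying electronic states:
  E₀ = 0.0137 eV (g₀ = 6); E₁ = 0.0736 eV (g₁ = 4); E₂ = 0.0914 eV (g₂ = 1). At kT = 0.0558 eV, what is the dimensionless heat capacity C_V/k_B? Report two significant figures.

0.21

Eᵢ/kT = 0.2455, 1.319, 1.638.
Z = Σ gᵢe^(−Eᵢ/kT) = 6·e^(−0.2455) + 4·e^(−1.319) + 1·e^(−1.638) = 4.694 + 1.070 + 0.1944 = 5.958.
⟨E⟩ = 0.02699 eV, ⟨E²⟩ = 0.001393 eV².
C_V/k_B = (⟨E²⟩ − ⟨E⟩²)/(kT)² = (0.001393 − 0.0007285)/0.003114 = 0.21.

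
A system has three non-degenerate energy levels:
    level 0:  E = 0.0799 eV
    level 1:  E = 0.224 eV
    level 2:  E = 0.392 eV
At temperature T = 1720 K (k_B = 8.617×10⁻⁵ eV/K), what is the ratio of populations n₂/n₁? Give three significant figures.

0.322

k_BT = 8.617×10⁻⁵ × 1720 K = 0.14821 eV.
n₂/n₁ = exp[−(E₂−E₁)/kT] = exp(−(0.168 eV)/(0.14821 eV)) = exp(-1.1335) = 0.322.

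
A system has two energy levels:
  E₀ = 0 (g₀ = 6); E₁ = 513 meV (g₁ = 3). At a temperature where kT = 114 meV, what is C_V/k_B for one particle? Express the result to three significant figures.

Eᵢ/kT = 0, 4.5000.
Z = Σ gᵢe^(−Eᵢ/kT) = 6·e^(−0) + 3·e^(−4.5000) = 6.0000 + 0.033327 = 6.0333.
⟨E⟩ = 2.8337 meV, ⟨E²⟩ = 1453.7 meV².
C_V/k_B = (⟨E²⟩ − ⟨E⟩²)/(kT)² = (1453.7 − 8.0299)/12996 = 0.111.

0.111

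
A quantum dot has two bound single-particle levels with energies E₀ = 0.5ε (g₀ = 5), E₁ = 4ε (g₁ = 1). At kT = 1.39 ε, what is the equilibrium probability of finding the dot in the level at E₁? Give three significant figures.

Eᵢ/kT = 0.35971, 2.8777.
Z = Σ gᵢe^(−Eᵢ/kT) = 5·e^(−0.35971) + 1·e^(−2.8777) = 3.4894 + 0.056264 = 3.5457.
P₁ = g₁ e^(−E₁/kT) / Z = 0.056264/3.5457 = 0.0159.

0.0159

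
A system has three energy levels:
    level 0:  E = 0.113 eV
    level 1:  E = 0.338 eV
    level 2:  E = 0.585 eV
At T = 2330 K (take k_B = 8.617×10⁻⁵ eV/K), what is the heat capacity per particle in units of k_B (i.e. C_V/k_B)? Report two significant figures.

0.49

k_BT = 8.617×10⁻⁵ × 2330 K = 0.2008 eV.
Eᵢ/kT = 0.5627, 1.683, 2.913.
Z = Σ e^(−Eᵢ/kT) = e^(−0.5627) + e^(−1.683) + e^(−2.913) = 0.5697 + 0.1858 + 0.05431 = 0.8098.
⟨E⟩ = 0.1963 eV, ⟨E²⟩ = 0.05815 eV².
C_V/k_B = (⟨E²⟩ − ⟨E⟩²)/(kT)² = (0.05815 − 0.03853)/0.04032 = 0.49.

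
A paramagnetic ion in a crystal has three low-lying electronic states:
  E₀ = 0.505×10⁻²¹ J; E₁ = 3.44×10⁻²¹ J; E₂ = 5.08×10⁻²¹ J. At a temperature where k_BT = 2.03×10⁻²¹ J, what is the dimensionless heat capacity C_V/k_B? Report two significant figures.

Eᵢ/kT = 0.2488, 1.695, 2.502.
Z = Σ e^(−Eᵢ/kT) = e^(−0.2488) + e^(−1.695) + e^(−2.502) = 0.7797 + 0.1836 + 0.08192 = 1.045.
⟨E⟩ = 1.379, ⟨E²⟩ = 4.292.
C_V/k_B = (⟨E²⟩ − ⟨E⟩²)/(kT)² = (4.292 − 1.902)/4.121 = 0.58.

0.58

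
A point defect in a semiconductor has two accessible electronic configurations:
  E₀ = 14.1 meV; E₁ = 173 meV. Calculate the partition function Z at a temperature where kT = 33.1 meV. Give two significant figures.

Eᵢ/kT = 0.4260, 5.227.
Z = Σ e^(−Eᵢ/kT) = e^(−0.4260) + e^(−5.227) = 0.6531 + 0.005370 = 0.6585.

Z = 0.66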